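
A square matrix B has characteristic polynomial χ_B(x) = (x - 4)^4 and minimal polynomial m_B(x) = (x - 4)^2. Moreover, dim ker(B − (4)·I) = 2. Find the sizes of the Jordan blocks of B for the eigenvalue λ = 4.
Block sizes for λ = 4: [2, 2]

Step 1 — from the characteristic polynomial, algebraic multiplicity of λ = 4 is 4. From dim ker(B − (4)·I) = 2, there are exactly 2 Jordan blocks for λ = 4.
Step 2 — from the minimal polynomial, the factor (x − 4)^2 tells us the largest block for λ = 4 has size 2.
Step 3 — with total size 4, 2 blocks, and largest block 2, the block sizes (in nonincreasing order) are [2, 2].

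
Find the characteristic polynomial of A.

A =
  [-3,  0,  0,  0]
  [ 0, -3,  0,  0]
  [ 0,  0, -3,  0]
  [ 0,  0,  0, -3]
x^4 + 12*x^3 + 54*x^2 + 108*x + 81

Expanding det(x·I − A) (e.g. by cofactor expansion or by noting that A is similar to its Jordan form J, which has the same characteristic polynomial as A) gives
  χ_A(x) = x^4 + 12*x^3 + 54*x^2 + 108*x + 81
which factors as (x + 3)^4. The eigenvalues (with algebraic multiplicities) are λ = -3 with multiplicity 4.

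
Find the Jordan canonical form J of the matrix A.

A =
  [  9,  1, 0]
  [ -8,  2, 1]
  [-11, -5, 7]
J_3(6)

The characteristic polynomial is
  det(x·I − A) = x^3 - 18*x^2 + 108*x - 216 = (x - 6)^3

Eigenvalues and multiplicities (the geometric multiplicity of λ is n − rank(A − λI), which equals the number of Jordan blocks for λ):
  λ = 6: algebraic multiplicity = 3, geometric multiplicity = 1

Determining the block sizes for each eigenvalue:
  λ = 6: one block (gm = 1), so the single block has size am = 3 → block sizes [3]

Assembling the blocks gives a Jordan form
J =
  [6, 1, 0]
  [0, 6, 1]
  [0, 0, 6]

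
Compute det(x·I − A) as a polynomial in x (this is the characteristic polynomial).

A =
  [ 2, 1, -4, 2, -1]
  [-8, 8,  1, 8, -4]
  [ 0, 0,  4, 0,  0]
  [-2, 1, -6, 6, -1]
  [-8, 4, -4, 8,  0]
x^5 - 20*x^4 + 160*x^3 - 640*x^2 + 1280*x - 1024

Expanding det(x·I − A) (e.g. by cofactor expansion or by noting that A is similar to its Jordan form J, which has the same characteristic polynomial as A) gives
  χ_A(x) = x^5 - 20*x^4 + 160*x^3 - 640*x^2 + 1280*x - 1024
which factors as (x - 4)^5. The eigenvalues (with algebraic multiplicities) are λ = 4 with multiplicity 5.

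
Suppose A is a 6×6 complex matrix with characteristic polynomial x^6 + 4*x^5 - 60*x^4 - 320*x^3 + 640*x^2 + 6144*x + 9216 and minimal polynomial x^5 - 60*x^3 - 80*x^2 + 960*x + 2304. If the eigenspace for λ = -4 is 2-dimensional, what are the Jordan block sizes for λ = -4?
Block sizes for λ = -4: [3, 1]

Step 1 — from the characteristic polynomial, algebraic multiplicity of λ = -4 is 4. From dim ker(A − (-4)·I) = 2, there are exactly 2 Jordan blocks for λ = -4.
Step 2 — from the minimal polynomial, the factor (x + 4)^3 tells us the largest block for λ = -4 has size 3.
Step 3 — with total size 4, 2 blocks, and largest block 3, the block sizes (in nonincreasing order) are [3, 1].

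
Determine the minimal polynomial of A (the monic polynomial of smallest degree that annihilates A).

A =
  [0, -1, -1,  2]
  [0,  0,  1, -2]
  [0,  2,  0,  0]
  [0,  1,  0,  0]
x^3

The characteristic polynomial is χ_A(x) = x^4, so the eigenvalues are known. The minimal polynomial is
  m_A(x) = Π_λ (x − λ)^{k_λ}
where k_λ is the size of the *largest* Jordan block for λ (equivalently, the smallest k with (A − λI)^k v = 0 for every generalised eigenvector v of λ).

  λ = 0: largest Jordan block has size 3, contributing (x − 0)^3

So m_A(x) = x^3 = x^3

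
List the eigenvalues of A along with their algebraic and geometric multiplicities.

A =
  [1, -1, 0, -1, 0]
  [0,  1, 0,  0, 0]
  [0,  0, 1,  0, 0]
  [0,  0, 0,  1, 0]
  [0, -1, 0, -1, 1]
λ = 1: alg = 5, geom = 4

Step 1 — factor the characteristic polynomial to read off the algebraic multiplicities:
  χ_A(x) = (x - 1)^5

Step 2 — compute geometric multiplicities via the rank-nullity identity g(λ) = n − rank(A − λI):
  rank(A − (1)·I) = 1, so dim ker(A − (1)·I) = n − 1 = 4

Summary:
  λ = 1: algebraic multiplicity = 5, geometric multiplicity = 4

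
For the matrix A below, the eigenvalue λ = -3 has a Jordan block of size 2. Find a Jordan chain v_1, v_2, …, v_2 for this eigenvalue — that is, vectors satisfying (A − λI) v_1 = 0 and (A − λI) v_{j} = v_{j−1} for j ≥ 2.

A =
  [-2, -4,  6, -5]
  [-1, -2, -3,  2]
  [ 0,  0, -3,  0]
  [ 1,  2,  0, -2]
A Jordan chain for λ = -3 of length 2:
v_1 = (1, -1, 0, 1)ᵀ
v_2 = (1, 0, 0, 0)ᵀ

Let N = A − (-3)·I. We want v_2 with N^2 v_2 = 0 but N^1 v_2 ≠ 0; then v_{j-1} := N · v_j for j = 2, …, 2.

Pick v_2 = (1, 0, 0, 0)ᵀ.
Then v_1 = N · v_2 = (1, -1, 0, 1)ᵀ.

Sanity check: (A − (-3)·I) v_1 = (0, 0, 0, 0)ᵀ = 0. ✓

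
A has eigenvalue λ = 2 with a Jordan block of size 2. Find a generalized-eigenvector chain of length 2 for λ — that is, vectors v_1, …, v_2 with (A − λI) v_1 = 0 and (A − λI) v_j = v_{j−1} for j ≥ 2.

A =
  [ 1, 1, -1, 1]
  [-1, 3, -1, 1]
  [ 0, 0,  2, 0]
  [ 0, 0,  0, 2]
A Jordan chain for λ = 2 of length 2:
v_1 = (-1, -1, 0, 0)ᵀ
v_2 = (1, 0, 0, 0)ᵀ

Let N = A − (2)·I. We want v_2 with N^2 v_2 = 0 but N^1 v_2 ≠ 0; then v_{j-1} := N · v_j for j = 2, …, 2.

Pick v_2 = (1, 0, 0, 0)ᵀ.
Then v_1 = N · v_2 = (-1, -1, 0, 0)ᵀ.

Sanity check: (A − (2)·I) v_1 = (0, 0, 0, 0)ᵀ = 0. ✓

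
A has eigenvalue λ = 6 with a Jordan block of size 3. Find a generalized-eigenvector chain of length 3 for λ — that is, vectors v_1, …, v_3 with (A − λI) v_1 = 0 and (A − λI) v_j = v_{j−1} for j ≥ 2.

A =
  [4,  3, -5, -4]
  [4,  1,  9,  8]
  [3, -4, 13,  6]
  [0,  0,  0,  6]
A Jordan chain for λ = 6 of length 3:
v_1 = (1, -1, -1, 0)ᵀ
v_2 = (-2, 4, 3, 0)ᵀ
v_3 = (1, 0, 0, 0)ᵀ

Let N = A − (6)·I. We want v_3 with N^3 v_3 = 0 but N^2 v_3 ≠ 0; then v_{j-1} := N · v_j for j = 3, …, 2.

Pick v_3 = (1, 0, 0, 0)ᵀ.
Then v_2 = N · v_3 = (-2, 4, 3, 0)ᵀ.
Then v_1 = N · v_2 = (1, -1, -1, 0)ᵀ.

Sanity check: (A − (6)·I) v_1 = (0, 0, 0, 0)ᵀ = 0. ✓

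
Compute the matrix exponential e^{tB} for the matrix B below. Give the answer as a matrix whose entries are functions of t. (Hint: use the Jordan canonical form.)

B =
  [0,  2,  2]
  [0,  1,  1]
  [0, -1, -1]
e^{tB} =
  [1, 2*t, 2*t]
  [0, t + 1, t]
  [0, -t, 1 - t]

Strategy: write B = P · J · P⁻¹ where J is a Jordan canonical form, so e^{tB} = P · e^{tJ} · P⁻¹, and e^{tJ} can be computed block-by-block.

B has Jordan form
J =
  [0, 1, 0]
  [0, 0, 0]
  [0, 0, 0]
(up to reordering of blocks).

Per-block formulas:
  For a 1×1 block at λ = 0: exp(t · [0]) = [e^(0t)].
  For a 2×2 Jordan block J_2(0): exp(t · J_2(0)) = e^(0t)·(I + t·N), where N is the 2×2 nilpotent shift.

After assembling e^{tJ} and conjugating by P, we get:

e^{tB} =
  [1, 2*t, 2*t]
  [0, t + 1, t]
  [0, -t, 1 - t]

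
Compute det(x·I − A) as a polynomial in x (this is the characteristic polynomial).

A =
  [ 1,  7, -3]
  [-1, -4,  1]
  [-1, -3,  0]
x^3 + 3*x^2 + 3*x + 1

Expanding det(x·I − A) (e.g. by cofactor expansion or by noting that A is similar to its Jordan form J, which has the same characteristic polynomial as A) gives
  χ_A(x) = x^3 + 3*x^2 + 3*x + 1
which factors as (x + 1)^3. The eigenvalues (with algebraic multiplicities) are λ = -1 with multiplicity 3.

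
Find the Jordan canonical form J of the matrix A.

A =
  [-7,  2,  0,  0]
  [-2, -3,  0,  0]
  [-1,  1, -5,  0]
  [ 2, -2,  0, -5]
J_2(-5) ⊕ J_1(-5) ⊕ J_1(-5)

The characteristic polynomial is
  det(x·I − A) = x^4 + 20*x^3 + 150*x^2 + 500*x + 625 = (x + 5)^4

Eigenvalues and multiplicities (the geometric multiplicity of λ is n − rank(A − λI), which equals the number of Jordan blocks for λ):
  λ = -5: algebraic multiplicity = 4, geometric multiplicity = 3

Determining the block sizes for each eigenvalue:
  λ = -5: 3 blocks summing to 4 forces exactly one block of size 2 and the rest size 1 → block sizes [2, 1, 1]

Assembling the blocks gives a Jordan form
J =
  [-5,  1,  0,  0]
  [ 0, -5,  0,  0]
  [ 0,  0, -5,  0]
  [ 0,  0,  0, -5]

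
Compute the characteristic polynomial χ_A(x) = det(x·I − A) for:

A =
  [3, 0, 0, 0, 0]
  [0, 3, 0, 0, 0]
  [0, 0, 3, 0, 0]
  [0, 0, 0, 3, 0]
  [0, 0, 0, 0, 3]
x^5 - 15*x^4 + 90*x^3 - 270*x^2 + 405*x - 243

Expanding det(x·I − A) (e.g. by cofactor expansion or by noting that A is similar to its Jordan form J, which has the same characteristic polynomial as A) gives
  χ_A(x) = x^5 - 15*x^4 + 90*x^3 - 270*x^2 + 405*x - 243
which factors as (x - 3)^5. The eigenvalues (with algebraic multiplicities) are λ = 3 with multiplicity 5.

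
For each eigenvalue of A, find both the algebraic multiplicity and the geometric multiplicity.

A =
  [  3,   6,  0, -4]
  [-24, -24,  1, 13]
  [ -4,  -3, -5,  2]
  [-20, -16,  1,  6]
λ = -5: alg = 4, geom = 2

Step 1 — factor the characteristic polynomial to read off the algebraic multiplicities:
  χ_A(x) = (x + 5)^4

Step 2 — compute geometric multiplicities via the rank-nullity identity g(λ) = n − rank(A − λI):
  rank(A − (-5)·I) = 2, so dim ker(A − (-5)·I) = n − 2 = 2

Summary:
  λ = -5: algebraic multiplicity = 4, geometric multiplicity = 2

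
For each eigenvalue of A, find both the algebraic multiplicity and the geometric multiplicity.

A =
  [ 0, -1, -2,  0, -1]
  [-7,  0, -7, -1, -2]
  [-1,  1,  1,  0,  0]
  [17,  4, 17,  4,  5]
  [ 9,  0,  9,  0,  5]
λ = 2: alg = 5, geom = 2

Step 1 — factor the characteristic polynomial to read off the algebraic multiplicities:
  χ_A(x) = (x - 2)^5

Step 2 — compute geometric multiplicities via the rank-nullity identity g(λ) = n − rank(A − λI):
  rank(A − (2)·I) = 3, so dim ker(A − (2)·I) = n − 3 = 2

Summary:
  λ = 2: algebraic multiplicity = 5, geometric multiplicity = 2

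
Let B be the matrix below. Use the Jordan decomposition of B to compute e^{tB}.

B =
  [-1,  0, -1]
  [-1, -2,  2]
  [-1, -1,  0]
e^{tB} =
  [t^2*exp(-t)/2 + exp(-t), t^2*exp(-t)/2, -t^2*exp(-t)/2 - t*exp(-t)]
  [-t^2*exp(-t)/2 - t*exp(-t), -t^2*exp(-t)/2 - t*exp(-t) + exp(-t), t^2*exp(-t)/2 + 2*t*exp(-t)]
  [-t*exp(-t), -t*exp(-t), t*exp(-t) + exp(-t)]

Strategy: write B = P · J · P⁻¹ where J is a Jordan canonical form, so e^{tB} = P · e^{tJ} · P⁻¹, and e^{tJ} can be computed block-by-block.

B has Jordan form
J =
  [-1,  1,  0]
  [ 0, -1,  1]
  [ 0,  0, -1]
(up to reordering of blocks).

Per-block formulas:
  For a 3×3 Jordan block J_3(-1): exp(t · J_3(-1)) = e^(-1t)·(I + t·N + (t^2/2)·N^2), where N is the 3×3 nilpotent shift.

After assembling e^{tJ} and conjugating by P, we get:

e^{tB} =
  [t^2*exp(-t)/2 + exp(-t), t^2*exp(-t)/2, -t^2*exp(-t)/2 - t*exp(-t)]
  [-t^2*exp(-t)/2 - t*exp(-t), -t^2*exp(-t)/2 - t*exp(-t) + exp(-t), t^2*exp(-t)/2 + 2*t*exp(-t)]
  [-t*exp(-t), -t*exp(-t), t*exp(-t) + exp(-t)]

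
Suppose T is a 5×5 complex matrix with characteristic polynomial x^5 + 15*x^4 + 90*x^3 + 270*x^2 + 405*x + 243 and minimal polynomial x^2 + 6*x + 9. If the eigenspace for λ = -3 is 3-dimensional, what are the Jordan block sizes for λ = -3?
Block sizes for λ = -3: [2, 2, 1]

Step 1 — from the characteristic polynomial, algebraic multiplicity of λ = -3 is 5. From dim ker(T − (-3)·I) = 3, there are exactly 3 Jordan blocks for λ = -3.
Step 2 — from the minimal polynomial, the factor (x + 3)^2 tells us the largest block for λ = -3 has size 2.
Step 3 — with total size 5, 3 blocks, and largest block 2, the block sizes (in nonincreasing order) are [2, 2, 1].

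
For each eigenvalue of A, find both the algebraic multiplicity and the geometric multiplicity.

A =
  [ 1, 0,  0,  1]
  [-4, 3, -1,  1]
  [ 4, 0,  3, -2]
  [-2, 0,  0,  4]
λ = 2: alg = 1, geom = 1; λ = 3: alg = 3, geom = 2

Step 1 — factor the characteristic polynomial to read off the algebraic multiplicities:
  χ_A(x) = (x - 3)^3*(x - 2)

Step 2 — compute geometric multiplicities via the rank-nullity identity g(λ) = n − rank(A − λI):
  rank(A − (2)·I) = 3, so dim ker(A − (2)·I) = n − 3 = 1
  rank(A − (3)·I) = 2, so dim ker(A − (3)·I) = n − 2 = 2

Summary:
  λ = 2: algebraic multiplicity = 1, geometric multiplicity = 1
  λ = 3: algebraic multiplicity = 3, geometric multiplicity = 2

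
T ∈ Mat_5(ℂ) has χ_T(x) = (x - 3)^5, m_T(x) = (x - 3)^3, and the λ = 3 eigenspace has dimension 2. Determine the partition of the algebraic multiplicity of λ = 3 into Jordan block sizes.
Block sizes for λ = 3: [3, 2]

Step 1 — from the characteristic polynomial, algebraic multiplicity of λ = 3 is 5. From dim ker(T − (3)·I) = 2, there are exactly 2 Jordan blocks for λ = 3.
Step 2 — from the minimal polynomial, the factor (x − 3)^3 tells us the largest block for λ = 3 has size 3.
Step 3 — with total size 5, 2 blocks, and largest block 3, the block sizes (in nonincreasing order) are [3, 2].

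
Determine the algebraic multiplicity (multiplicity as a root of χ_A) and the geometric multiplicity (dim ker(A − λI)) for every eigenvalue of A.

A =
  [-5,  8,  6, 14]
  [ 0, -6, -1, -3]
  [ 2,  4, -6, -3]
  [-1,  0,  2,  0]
λ = -5: alg = 1, geom = 1; λ = -4: alg = 3, geom = 1

Step 1 — factor the characteristic polynomial to read off the algebraic multiplicities:
  χ_A(x) = (x + 4)^3*(x + 5)

Step 2 — compute geometric multiplicities via the rank-nullity identity g(λ) = n − rank(A − λI):
  rank(A − (-5)·I) = 3, so dim ker(A − (-5)·I) = n − 3 = 1
  rank(A − (-4)·I) = 3, so dim ker(A − (-4)·I) = n − 3 = 1

Summary:
  λ = -5: algebraic multiplicity = 1, geometric multiplicity = 1
  λ = -4: algebraic multiplicity = 3, geometric multiplicity = 1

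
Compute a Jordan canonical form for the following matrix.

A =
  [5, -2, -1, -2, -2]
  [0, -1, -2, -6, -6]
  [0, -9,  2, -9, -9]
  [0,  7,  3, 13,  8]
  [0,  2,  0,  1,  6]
J_3(5) ⊕ J_2(5)

The characteristic polynomial is
  det(x·I − A) = x^5 - 25*x^4 + 250*x^3 - 1250*x^2 + 3125*x - 3125 = (x - 5)^5

Eigenvalues and multiplicities (the geometric multiplicity of λ is n − rank(A − λI), which equals the number of Jordan blocks for λ):
  λ = 5: algebraic multiplicity = 5, geometric multiplicity = 2

Determining the block sizes for each eigenvalue:
  λ = 5: with am = 5 and gm = 2, the partition is not yet determined (e.g. several partitions of 5 into 2 parts exist). Let N = A − (5)·I. Computing rank(N^1) = 3, rank(N^2) = 1, rank(N^3) = 0; the number of blocks of size ≥ j is rank(N^{j−1}) − rank(N^j), giving [2, 2, 1]. So we have 1 block(s) of size 3, 1 block(s) of size 2 → block sizes [3, 2]

Assembling the blocks gives a Jordan form
J =
  [5, 1, 0, 0, 0]
  [0, 5, 1, 0, 0]
  [0, 0, 5, 0, 0]
  [0, 0, 0, 5, 1]
  [0, 0, 0, 0, 5]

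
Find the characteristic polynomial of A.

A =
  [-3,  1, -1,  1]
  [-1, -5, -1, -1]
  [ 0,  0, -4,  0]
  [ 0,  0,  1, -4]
x^4 + 16*x^3 + 96*x^2 + 256*x + 256

Expanding det(x·I − A) (e.g. by cofactor expansion or by noting that A is similar to its Jordan form J, which has the same characteristic polynomial as A) gives
  χ_A(x) = x^4 + 16*x^3 + 96*x^2 + 256*x + 256
which factors as (x + 4)^4. The eigenvalues (with algebraic multiplicities) are λ = -4 with multiplicity 4.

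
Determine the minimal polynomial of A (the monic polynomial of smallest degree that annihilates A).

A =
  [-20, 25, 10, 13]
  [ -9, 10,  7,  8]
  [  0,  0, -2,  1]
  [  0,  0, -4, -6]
x^4 + 18*x^3 + 121*x^2 + 360*x + 400

The characteristic polynomial is χ_A(x) = (x + 4)^2*(x + 5)^2, so the eigenvalues are known. The minimal polynomial is
  m_A(x) = Π_λ (x − λ)^{k_λ}
where k_λ is the size of the *largest* Jordan block for λ (equivalently, the smallest k with (A − λI)^k v = 0 for every generalised eigenvector v of λ).

  λ = -5: largest Jordan block has size 2, contributing (x + 5)^2
  λ = -4: largest Jordan block has size 2, contributing (x + 4)^2

So m_A(x) = (x + 4)^2*(x + 5)^2 = x^4 + 18*x^3 + 121*x^2 + 360*x + 400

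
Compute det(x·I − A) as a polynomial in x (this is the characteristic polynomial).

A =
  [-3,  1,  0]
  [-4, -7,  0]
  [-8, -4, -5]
x^3 + 15*x^2 + 75*x + 125

Expanding det(x·I − A) (e.g. by cofactor expansion or by noting that A is similar to its Jordan form J, which has the same characteristic polynomial as A) gives
  χ_A(x) = x^3 + 15*x^2 + 75*x + 125
which factors as (x + 5)^3. The eigenvalues (with algebraic multiplicities) are λ = -5 with multiplicity 3.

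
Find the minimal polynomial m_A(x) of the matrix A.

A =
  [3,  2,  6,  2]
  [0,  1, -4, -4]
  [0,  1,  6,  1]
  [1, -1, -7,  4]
x^4 - 14*x^3 + 72*x^2 - 162*x + 135

The characteristic polynomial is χ_A(x) = (x - 5)*(x - 3)^3, so the eigenvalues are known. The minimal polynomial is
  m_A(x) = Π_λ (x − λ)^{k_λ}
where k_λ is the size of the *largest* Jordan block for λ (equivalently, the smallest k with (A − λI)^k v = 0 for every generalised eigenvector v of λ).

  λ = 3: largest Jordan block has size 3, contributing (x − 3)^3
  λ = 5: largest Jordan block has size 1, contributing (x − 5)

So m_A(x) = (x - 5)*(x - 3)^3 = x^4 - 14*x^3 + 72*x^2 - 162*x + 135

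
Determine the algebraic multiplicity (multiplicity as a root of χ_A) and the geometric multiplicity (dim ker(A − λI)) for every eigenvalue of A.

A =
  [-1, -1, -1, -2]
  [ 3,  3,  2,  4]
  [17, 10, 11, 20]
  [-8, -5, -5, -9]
λ = 1: alg = 4, geom = 2

Step 1 — factor the characteristic polynomial to read off the algebraic multiplicities:
  χ_A(x) = (x - 1)^4

Step 2 — compute geometric multiplicities via the rank-nullity identity g(λ) = n − rank(A − λI):
  rank(A − (1)·I) = 2, so dim ker(A − (1)·I) = n − 2 = 2

Summary:
  λ = 1: algebraic multiplicity = 4, geometric multiplicity = 2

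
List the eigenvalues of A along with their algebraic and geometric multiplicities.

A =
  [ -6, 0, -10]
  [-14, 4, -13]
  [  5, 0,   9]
λ = -1: alg = 1, geom = 1; λ = 4: alg = 2, geom = 1

Step 1 — factor the characteristic polynomial to read off the algebraic multiplicities:
  χ_A(x) = (x - 4)^2*(x + 1)

Step 2 — compute geometric multiplicities via the rank-nullity identity g(λ) = n − rank(A − λI):
  rank(A − (-1)·I) = 2, so dim ker(A − (-1)·I) = n − 2 = 1
  rank(A − (4)·I) = 2, so dim ker(A − (4)·I) = n − 2 = 1

Summary:
  λ = -1: algebraic multiplicity = 1, geometric multiplicity = 1
  λ = 4: algebraic multiplicity = 2, geometric multiplicity = 1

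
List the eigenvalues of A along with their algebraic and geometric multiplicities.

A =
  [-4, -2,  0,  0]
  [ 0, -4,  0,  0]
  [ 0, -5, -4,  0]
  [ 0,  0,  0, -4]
λ = -4: alg = 4, geom = 3

Step 1 — factor the characteristic polynomial to read off the algebraic multiplicities:
  χ_A(x) = (x + 4)^4

Step 2 — compute geometric multiplicities via the rank-nullity identity g(λ) = n − rank(A − λI):
  rank(A − (-4)·I) = 1, so dim ker(A − (-4)·I) = n − 1 = 3

Summary:
  λ = -4: algebraic multiplicity = 4, geometric multiplicity = 3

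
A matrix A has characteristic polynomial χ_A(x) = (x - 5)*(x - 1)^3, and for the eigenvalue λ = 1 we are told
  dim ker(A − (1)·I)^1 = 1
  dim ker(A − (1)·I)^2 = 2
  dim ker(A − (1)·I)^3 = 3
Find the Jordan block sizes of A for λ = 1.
Block sizes for λ = 1: [3]

From the dimensions of kernels of powers, the number of Jordan blocks of size at least j is d_j − d_{j−1} where d_j = dim ker(N^j) (with d_0 = 0). Computing the differences gives [1, 1, 1].
The number of blocks of size exactly k is (#blocks of size ≥ k) − (#blocks of size ≥ k + 1), so the partition is: 1 block(s) of size 3.
In nonincreasing order the block sizes are [3].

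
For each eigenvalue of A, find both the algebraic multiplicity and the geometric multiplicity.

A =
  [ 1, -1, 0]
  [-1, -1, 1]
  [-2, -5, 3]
λ = 1: alg = 3, geom = 1

Step 1 — factor the characteristic polynomial to read off the algebraic multiplicities:
  χ_A(x) = (x - 1)^3

Step 2 — compute geometric multiplicities via the rank-nullity identity g(λ) = n − rank(A − λI):
  rank(A − (1)·I) = 2, so dim ker(A − (1)·I) = n − 2 = 1

Summary:
  λ = 1: algebraic multiplicity = 3, geometric multiplicity = 1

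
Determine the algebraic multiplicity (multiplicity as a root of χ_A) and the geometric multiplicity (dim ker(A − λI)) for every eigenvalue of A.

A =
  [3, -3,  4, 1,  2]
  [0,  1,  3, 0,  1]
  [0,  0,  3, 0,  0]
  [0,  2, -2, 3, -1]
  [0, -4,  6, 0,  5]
λ = 3: alg = 5, geom = 2

Step 1 — factor the characteristic polynomial to read off the algebraic multiplicities:
  χ_A(x) = (x - 3)^5

Step 2 — compute geometric multiplicities via the rank-nullity identity g(λ) = n − rank(A − λI):
  rank(A − (3)·I) = 3, so dim ker(A − (3)·I) = n − 3 = 2

Summary:
  λ = 3: algebraic multiplicity = 5, geometric multiplicity = 2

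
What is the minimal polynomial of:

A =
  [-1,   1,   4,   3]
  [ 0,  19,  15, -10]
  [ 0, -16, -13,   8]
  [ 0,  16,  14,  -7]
x^4 + 2*x^3 - 2*x - 1

The characteristic polynomial is χ_A(x) = (x - 1)*(x + 1)^3, so the eigenvalues are known. The minimal polynomial is
  m_A(x) = Π_λ (x − λ)^{k_λ}
where k_λ is the size of the *largest* Jordan block for λ (equivalently, the smallest k with (A − λI)^k v = 0 for every generalised eigenvector v of λ).

  λ = -1: largest Jordan block has size 3, contributing (x + 1)^3
  λ = 1: largest Jordan block has size 1, contributing (x − 1)

So m_A(x) = (x - 1)*(x + 1)^3 = x^4 + 2*x^3 - 2*x - 1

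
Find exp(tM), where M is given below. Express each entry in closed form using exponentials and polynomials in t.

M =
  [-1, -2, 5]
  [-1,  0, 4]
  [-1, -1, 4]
e^{tM} =
  [t^2*exp(t)/2 - 2*t*exp(t) + exp(t), t^2*exp(t)/2 - 2*t*exp(t), -3*t^2*exp(t)/2 + 5*t*exp(t)]
  [-t^2*exp(t)/2 - t*exp(t), -t^2*exp(t)/2 - t*exp(t) + exp(t), 3*t^2*exp(t)/2 + 4*t*exp(t)]
  [-t*exp(t), -t*exp(t), 3*t*exp(t) + exp(t)]

Strategy: write M = P · J · P⁻¹ where J is a Jordan canonical form, so e^{tM} = P · e^{tJ} · P⁻¹, and e^{tJ} can be computed block-by-block.

M has Jordan form
J =
  [1, 1, 0]
  [0, 1, 1]
  [0, 0, 1]
(up to reordering of blocks).

Per-block formulas:
  For a 3×3 Jordan block J_3(1): exp(t · J_3(1)) = e^(1t)·(I + t·N + (t^2/2)·N^2), where N is the 3×3 nilpotent shift.

After assembling e^{tJ} and conjugating by P, we get:

e^{tM} =
  [t^2*exp(t)/2 - 2*t*exp(t) + exp(t), t^2*exp(t)/2 - 2*t*exp(t), -3*t^2*exp(t)/2 + 5*t*exp(t)]
  [-t^2*exp(t)/2 - t*exp(t), -t^2*exp(t)/2 - t*exp(t) + exp(t), 3*t^2*exp(t)/2 + 4*t*exp(t)]
  [-t*exp(t), -t*exp(t), 3*t*exp(t) + exp(t)]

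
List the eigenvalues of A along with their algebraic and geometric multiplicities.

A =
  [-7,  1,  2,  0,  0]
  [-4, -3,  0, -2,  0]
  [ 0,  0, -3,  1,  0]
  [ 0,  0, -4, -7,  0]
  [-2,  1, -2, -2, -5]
λ = -5: alg = 5, geom = 3

Step 1 — factor the characteristic polynomial to read off the algebraic multiplicities:
  χ_A(x) = (x + 5)^5

Step 2 — compute geometric multiplicities via the rank-nullity identity g(λ) = n − rank(A − λI):
  rank(A − (-5)·I) = 2, so dim ker(A − (-5)·I) = n − 2 = 3

Summary:
  λ = -5: algebraic multiplicity = 5, geometric multiplicity = 3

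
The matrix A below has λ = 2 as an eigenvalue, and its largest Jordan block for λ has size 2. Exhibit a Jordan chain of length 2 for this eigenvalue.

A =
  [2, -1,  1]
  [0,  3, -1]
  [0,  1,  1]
A Jordan chain for λ = 2 of length 2:
v_1 = (-1, 1, 1)ᵀ
v_2 = (0, 1, 0)ᵀ

Let N = A − (2)·I. We want v_2 with N^2 v_2 = 0 but N^1 v_2 ≠ 0; then v_{j-1} := N · v_j for j = 2, …, 2.

Pick v_2 = (0, 1, 0)ᵀ.
Then v_1 = N · v_2 = (-1, 1, 1)ᵀ.

Sanity check: (A − (2)·I) v_1 = (0, 0, 0)ᵀ = 0. ✓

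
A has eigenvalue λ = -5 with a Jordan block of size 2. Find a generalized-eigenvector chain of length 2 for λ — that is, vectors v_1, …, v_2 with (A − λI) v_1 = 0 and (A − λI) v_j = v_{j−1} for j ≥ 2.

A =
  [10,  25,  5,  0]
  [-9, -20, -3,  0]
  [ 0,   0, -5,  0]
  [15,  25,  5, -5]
A Jordan chain for λ = -5 of length 2:
v_1 = (15, -9, 0, 15)ᵀ
v_2 = (1, 0, 0, 0)ᵀ

Let N = A − (-5)·I. We want v_2 with N^2 v_2 = 0 but N^1 v_2 ≠ 0; then v_{j-1} := N · v_j for j = 2, …, 2.

Pick v_2 = (1, 0, 0, 0)ᵀ.
Then v_1 = N · v_2 = (15, -9, 0, 15)ᵀ.

Sanity check: (A − (-5)·I) v_1 = (0, 0, 0, 0)ᵀ = 0. ✓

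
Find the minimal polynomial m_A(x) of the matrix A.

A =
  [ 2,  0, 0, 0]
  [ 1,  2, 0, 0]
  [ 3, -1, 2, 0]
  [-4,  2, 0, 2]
x^3 - 6*x^2 + 12*x - 8

The characteristic polynomial is χ_A(x) = (x - 2)^4, so the eigenvalues are known. The minimal polynomial is
  m_A(x) = Π_λ (x − λ)^{k_λ}
where k_λ is the size of the *largest* Jordan block for λ (equivalently, the smallest k with (A − λI)^k v = 0 for every generalised eigenvector v of λ).

  λ = 2: largest Jordan block has size 3, contributing (x − 2)^3

So m_A(x) = (x - 2)^3 = x^3 - 6*x^2 + 12*x - 8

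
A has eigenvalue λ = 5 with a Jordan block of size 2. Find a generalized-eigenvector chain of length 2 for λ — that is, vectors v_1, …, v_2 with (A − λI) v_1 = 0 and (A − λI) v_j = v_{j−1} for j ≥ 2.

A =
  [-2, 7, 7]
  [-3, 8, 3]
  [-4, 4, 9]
A Jordan chain for λ = 5 of length 2:
v_1 = (-7, -3, -4)ᵀ
v_2 = (1, 0, 0)ᵀ

Let N = A − (5)·I. We want v_2 with N^2 v_2 = 0 but N^1 v_2 ≠ 0; then v_{j-1} := N · v_j for j = 2, …, 2.

Pick v_2 = (1, 0, 0)ᵀ.
Then v_1 = N · v_2 = (-7, -3, -4)ᵀ.

Sanity check: (A − (5)·I) v_1 = (0, 0, 0)ᵀ = 0. ✓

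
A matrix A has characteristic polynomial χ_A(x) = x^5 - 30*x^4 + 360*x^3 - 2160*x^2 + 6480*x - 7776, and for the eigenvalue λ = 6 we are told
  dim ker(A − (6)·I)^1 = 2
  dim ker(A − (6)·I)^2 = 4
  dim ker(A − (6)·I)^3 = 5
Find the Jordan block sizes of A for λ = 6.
Block sizes for λ = 6: [3, 2]

From the dimensions of kernels of powers, the number of Jordan blocks of size at least j is d_j − d_{j−1} where d_j = dim ker(N^j) (with d_0 = 0). Computing the differences gives [2, 2, 1].
The number of blocks of size exactly k is (#blocks of size ≥ k) − (#blocks of size ≥ k + 1), so the partition is: 1 block(s) of size 2, 1 block(s) of size 3.
In nonincreasing order the block sizes are [3, 2].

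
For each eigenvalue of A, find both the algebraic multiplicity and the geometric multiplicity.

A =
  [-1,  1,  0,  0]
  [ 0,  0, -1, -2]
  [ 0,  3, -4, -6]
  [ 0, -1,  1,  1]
λ = -1: alg = 4, geom = 2

Step 1 — factor the characteristic polynomial to read off the algebraic multiplicities:
  χ_A(x) = (x + 1)^4

Step 2 — compute geometric multiplicities via the rank-nullity identity g(λ) = n − rank(A − λI):
  rank(A − (-1)·I) = 2, so dim ker(A − (-1)·I) = n − 2 = 2

Summary:
  λ = -1: algebraic multiplicity = 4, geometric multiplicity = 2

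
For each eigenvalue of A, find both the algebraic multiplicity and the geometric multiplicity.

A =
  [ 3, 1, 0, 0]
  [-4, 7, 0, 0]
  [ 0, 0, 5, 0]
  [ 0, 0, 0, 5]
λ = 5: alg = 4, geom = 3

Step 1 — factor the characteristic polynomial to read off the algebraic multiplicities:
  χ_A(x) = (x - 5)^4

Step 2 — compute geometric multiplicities via the rank-nullity identity g(λ) = n − rank(A − λI):
  rank(A − (5)·I) = 1, so dim ker(A − (5)·I) = n − 1 = 3

Summary:
  λ = 5: algebraic multiplicity = 4, geometric multiplicity = 3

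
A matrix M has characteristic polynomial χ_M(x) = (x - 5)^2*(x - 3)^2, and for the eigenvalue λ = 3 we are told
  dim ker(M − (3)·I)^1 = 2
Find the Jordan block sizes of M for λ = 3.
Block sizes for λ = 3: [1, 1]

From the dimensions of kernels of powers, the number of Jordan blocks of size at least j is d_j − d_{j−1} where d_j = dim ker(N^j) (with d_0 = 0). Computing the differences gives [2].
The number of blocks of size exactly k is (#blocks of size ≥ k) − (#blocks of size ≥ k + 1), so the partition is: 2 block(s) of size 1.
In nonincreasing order the block sizes are [1, 1].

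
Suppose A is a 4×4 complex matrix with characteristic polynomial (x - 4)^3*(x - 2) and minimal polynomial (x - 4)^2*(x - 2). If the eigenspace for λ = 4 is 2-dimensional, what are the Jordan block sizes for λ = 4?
Block sizes for λ = 4: [2, 1]

Step 1 — from the characteristic polynomial, algebraic multiplicity of λ = 4 is 3. From dim ker(A − (4)·I) = 2, there are exactly 2 Jordan blocks for λ = 4.
Step 2 — from the minimal polynomial, the factor (x − 4)^2 tells us the largest block for λ = 4 has size 2.
Step 3 — with total size 3, 2 blocks, and largest block 2, the block sizes (in nonincreasing order) are [2, 1].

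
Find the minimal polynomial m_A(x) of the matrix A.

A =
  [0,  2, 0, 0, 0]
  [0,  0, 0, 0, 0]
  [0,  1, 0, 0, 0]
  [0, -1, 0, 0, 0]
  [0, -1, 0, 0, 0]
x^2

The characteristic polynomial is χ_A(x) = x^5, so the eigenvalues are known. The minimal polynomial is
  m_A(x) = Π_λ (x − λ)^{k_λ}
where k_λ is the size of the *largest* Jordan block for λ (equivalently, the smallest k with (A − λI)^k v = 0 for every generalised eigenvector v of λ).

  λ = 0: largest Jordan block has size 2, contributing (x − 0)^2

So m_A(x) = x^2 = x^2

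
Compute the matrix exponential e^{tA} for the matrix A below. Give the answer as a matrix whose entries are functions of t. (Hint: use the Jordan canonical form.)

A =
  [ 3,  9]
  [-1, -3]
e^{tA} =
  [3*t + 1, 9*t]
  [-t, 1 - 3*t]

Strategy: write A = P · J · P⁻¹ where J is a Jordan canonical form, so e^{tA} = P · e^{tJ} · P⁻¹, and e^{tJ} can be computed block-by-block.

A has Jordan form
J =
  [0, 1]
  [0, 0]
(up to reordering of blocks).

Per-block formulas:
  For a 2×2 Jordan block J_2(0): exp(t · J_2(0)) = e^(0t)·(I + t·N), where N is the 2×2 nilpotent shift.

After assembling e^{tJ} and conjugating by P, we get:

e^{tA} =
  [3*t + 1, 9*t]
  [-t, 1 - 3*t]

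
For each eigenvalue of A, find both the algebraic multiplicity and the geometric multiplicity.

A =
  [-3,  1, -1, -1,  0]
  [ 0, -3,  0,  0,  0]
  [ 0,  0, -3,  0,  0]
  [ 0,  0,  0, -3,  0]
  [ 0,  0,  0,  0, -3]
λ = -3: alg = 5, geom = 4

Step 1 — factor the characteristic polynomial to read off the algebraic multiplicities:
  χ_A(x) = (x + 3)^5

Step 2 — compute geometric multiplicities via the rank-nullity identity g(λ) = n − rank(A − λI):
  rank(A − (-3)·I) = 1, so dim ker(A − (-3)·I) = n − 1 = 4

Summary:
  λ = -3: algebraic multiplicity = 5, geometric multiplicity = 4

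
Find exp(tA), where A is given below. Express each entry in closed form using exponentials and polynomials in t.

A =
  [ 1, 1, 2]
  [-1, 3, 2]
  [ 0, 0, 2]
e^{tA} =
  [-t*exp(2*t) + exp(2*t), t*exp(2*t), 2*t*exp(2*t)]
  [-t*exp(2*t), t*exp(2*t) + exp(2*t), 2*t*exp(2*t)]
  [0, 0, exp(2*t)]

Strategy: write A = P · J · P⁻¹ where J is a Jordan canonical form, so e^{tA} = P · e^{tJ} · P⁻¹, and e^{tJ} can be computed block-by-block.

A has Jordan form
J =
  [2, 1, 0]
  [0, 2, 0]
  [0, 0, 2]
(up to reordering of blocks).

Per-block formulas:
  For a 2×2 Jordan block J_2(2): exp(t · J_2(2)) = e^(2t)·(I + t·N), where N is the 2×2 nilpotent shift.
  For a 1×1 block at λ = 2: exp(t · [2]) = [e^(2t)].

After assembling e^{tJ} and conjugating by P, we get:

e^{tA} =
  [-t*exp(2*t) + exp(2*t), t*exp(2*t), 2*t*exp(2*t)]
  [-t*exp(2*t), t*exp(2*t) + exp(2*t), 2*t*exp(2*t)]
  [0, 0, exp(2*t)]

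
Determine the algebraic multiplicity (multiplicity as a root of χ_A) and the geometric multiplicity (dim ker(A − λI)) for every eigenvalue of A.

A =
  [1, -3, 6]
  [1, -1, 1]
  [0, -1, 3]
λ = 1: alg = 3, geom = 1

Step 1 — factor the characteristic polynomial to read off the algebraic multiplicities:
  χ_A(x) = (x - 1)^3

Step 2 — compute geometric multiplicities via the rank-nullity identity g(λ) = n − rank(A − λI):
  rank(A − (1)·I) = 2, so dim ker(A − (1)·I) = n − 2 = 1

Summary:
  λ = 1: algebraic multiplicity = 3, geometric multiplicity = 1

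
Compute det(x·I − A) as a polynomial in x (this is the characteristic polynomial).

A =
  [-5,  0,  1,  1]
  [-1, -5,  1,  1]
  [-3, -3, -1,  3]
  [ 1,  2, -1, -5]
x^4 + 16*x^3 + 96*x^2 + 256*x + 256

Expanding det(x·I − A) (e.g. by cofactor expansion or by noting that A is similar to its Jordan form J, which has the same characteristic polynomial as A) gives
  χ_A(x) = x^4 + 16*x^3 + 96*x^2 + 256*x + 256
which factors as (x + 4)^4. The eigenvalues (with algebraic multiplicities) are λ = -4 with multiplicity 4.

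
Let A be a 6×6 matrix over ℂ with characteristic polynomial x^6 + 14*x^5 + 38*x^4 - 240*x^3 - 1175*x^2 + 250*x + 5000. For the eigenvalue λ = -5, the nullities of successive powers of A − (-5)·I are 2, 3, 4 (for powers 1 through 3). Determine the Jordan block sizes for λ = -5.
Block sizes for λ = -5: [3, 1]

From the dimensions of kernels of powers, the number of Jordan blocks of size at least j is d_j − d_{j−1} where d_j = dim ker(N^j) (with d_0 = 0). Computing the differences gives [2, 1, 1].
The number of blocks of size exactly k is (#blocks of size ≥ k) − (#blocks of size ≥ k + 1), so the partition is: 1 block(s) of size 1, 1 block(s) of size 3.
In nonincreasing order the block sizes are [3, 1].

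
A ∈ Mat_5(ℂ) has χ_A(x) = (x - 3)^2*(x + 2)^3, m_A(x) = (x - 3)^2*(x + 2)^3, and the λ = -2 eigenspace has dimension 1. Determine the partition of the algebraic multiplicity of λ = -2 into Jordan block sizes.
Block sizes for λ = -2: [3]

Step 1 — from the characteristic polynomial, algebraic multiplicity of λ = -2 is 3. From dim ker(A − (-2)·I) = 1, there are exactly 1 Jordan blocks for λ = -2.
Step 2 — from the minimal polynomial, the factor (x + 2)^3 tells us the largest block for λ = -2 has size 3.
Step 3 — with total size 3, 1 blocks, and largest block 3, the block sizes (in nonincreasing order) are [3].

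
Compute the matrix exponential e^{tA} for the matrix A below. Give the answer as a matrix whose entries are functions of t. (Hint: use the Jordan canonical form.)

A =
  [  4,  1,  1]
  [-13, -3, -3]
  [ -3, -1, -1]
e^{tA} =
  [4*t + 1, t, t]
  [-2*t^2 - 13*t, -t^2/2 - 3*t + 1, -t^2/2 - 3*t]
  [2*t^2 - 3*t, t^2/2 - t, t^2/2 - t + 1]

Strategy: write A = P · J · P⁻¹ where J is a Jordan canonical form, so e^{tA} = P · e^{tJ} · P⁻¹, and e^{tJ} can be computed block-by-block.

A has Jordan form
J =
  [0, 1, 0]
  [0, 0, 1]
  [0, 0, 0]
(up to reordering of blocks).

Per-block formulas:
  For a 3×3 Jordan block J_3(0): exp(t · J_3(0)) = e^(0t)·(I + t·N + (t^2/2)·N^2), where N is the 3×3 nilpotent shift.

After assembling e^{tJ} and conjugating by P, we get:

e^{tA} =
  [4*t + 1, t, t]
  [-2*t^2 - 13*t, -t^2/2 - 3*t + 1, -t^2/2 - 3*t]
  [2*t^2 - 3*t, t^2/2 - t, t^2/2 - t + 1]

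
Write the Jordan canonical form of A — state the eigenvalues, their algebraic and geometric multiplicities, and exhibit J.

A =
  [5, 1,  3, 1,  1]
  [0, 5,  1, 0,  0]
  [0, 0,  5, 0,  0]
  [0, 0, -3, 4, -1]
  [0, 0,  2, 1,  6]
J_3(5) ⊕ J_2(5)

The characteristic polynomial is
  det(x·I − A) = x^5 - 25*x^4 + 250*x^3 - 1250*x^2 + 3125*x - 3125 = (x - 5)^5

Eigenvalues and multiplicities (the geometric multiplicity of λ is n − rank(A − λI), which equals the number of Jordan blocks for λ):
  λ = 5: algebraic multiplicity = 5, geometric multiplicity = 2

Determining the block sizes for each eigenvalue:
  λ = 5: with am = 5 and gm = 2, the partition is not yet determined (e.g. several partitions of 5 into 2 parts exist). Let N = A − (5)·I. Computing rank(N^1) = 3, rank(N^2) = 1, rank(N^3) = 0; the number of blocks of size ≥ j is rank(N^{j−1}) − rank(N^j), giving [2, 2, 1]. So we have 1 block(s) of size 3, 1 block(s) of size 2 → block sizes [3, 2]

Assembling the blocks gives a Jordan form
J =
  [5, 1, 0, 0, 0]
  [0, 5, 1, 0, 0]
  [0, 0, 5, 0, 0]
  [0, 0, 0, 5, 1]
  [0, 0, 0, 0, 5]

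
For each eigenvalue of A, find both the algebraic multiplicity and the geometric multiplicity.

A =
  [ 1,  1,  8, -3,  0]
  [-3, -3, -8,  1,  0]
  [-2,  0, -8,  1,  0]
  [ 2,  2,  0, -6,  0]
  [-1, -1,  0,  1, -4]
λ = -4: alg = 5, geom = 3

Step 1 — factor the characteristic polynomial to read off the algebraic multiplicities:
  χ_A(x) = (x + 4)^5

Step 2 — compute geometric multiplicities via the rank-nullity identity g(λ) = n − rank(A − λI):
  rank(A − (-4)·I) = 2, so dim ker(A − (-4)·I) = n − 2 = 3

Summary:
  λ = -4: algebraic multiplicity = 5, geometric multiplicity = 3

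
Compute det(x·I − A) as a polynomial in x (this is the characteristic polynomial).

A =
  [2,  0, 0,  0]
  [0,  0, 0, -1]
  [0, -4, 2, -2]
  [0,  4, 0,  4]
x^4 - 8*x^3 + 24*x^2 - 32*x + 16

Expanding det(x·I − A) (e.g. by cofactor expansion or by noting that A is similar to its Jordan form J, which has the same characteristic polynomial as A) gives
  χ_A(x) = x^4 - 8*x^3 + 24*x^2 - 32*x + 16
which factors as (x - 2)^4. The eigenvalues (with algebraic multiplicities) are λ = 2 with multiplicity 4.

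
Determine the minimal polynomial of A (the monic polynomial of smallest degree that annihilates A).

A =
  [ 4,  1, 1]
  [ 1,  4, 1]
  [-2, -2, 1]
x^2 - 6*x + 9

The characteristic polynomial is χ_A(x) = (x - 3)^3, so the eigenvalues are known. The minimal polynomial is
  m_A(x) = Π_λ (x − λ)^{k_λ}
where k_λ is the size of the *largest* Jordan block for λ (equivalently, the smallest k with (A − λI)^k v = 0 for every generalised eigenvector v of λ).

  λ = 3: largest Jordan block has size 2, contributing (x − 3)^2

So m_A(x) = (x - 3)^2 = x^2 - 6*x + 9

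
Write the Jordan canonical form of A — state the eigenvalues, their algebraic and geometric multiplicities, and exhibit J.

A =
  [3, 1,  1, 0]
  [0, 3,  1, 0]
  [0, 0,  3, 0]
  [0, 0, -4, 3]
J_3(3) ⊕ J_1(3)

The characteristic polynomial is
  det(x·I − A) = x^4 - 12*x^3 + 54*x^2 - 108*x + 81 = (x - 3)^4

Eigenvalues and multiplicities (the geometric multiplicity of λ is n − rank(A − λI), which equals the number of Jordan blocks for λ):
  λ = 3: algebraic multiplicity = 4, geometric multiplicity = 2

Determining the block sizes for each eigenvalue:
  λ = 3: with am = 4 and gm = 2, the partition is not yet determined (e.g. several partitions of 4 into 2 parts exist). Let N = A − (3)·I. Computing rank(N^1) = 2, rank(N^2) = 1, rank(N^3) = 0; the number of blocks of size ≥ j is rank(N^{j−1}) − rank(N^j), giving [2, 1, 1]. So we have 1 block(s) of size 3, 1 block(s) of size 1 → block sizes [3, 1]

Assembling the blocks gives a Jordan form
J =
  [3, 1, 0, 0]
  [0, 3, 1, 0]
  [0, 0, 3, 0]
  [0, 0, 0, 3]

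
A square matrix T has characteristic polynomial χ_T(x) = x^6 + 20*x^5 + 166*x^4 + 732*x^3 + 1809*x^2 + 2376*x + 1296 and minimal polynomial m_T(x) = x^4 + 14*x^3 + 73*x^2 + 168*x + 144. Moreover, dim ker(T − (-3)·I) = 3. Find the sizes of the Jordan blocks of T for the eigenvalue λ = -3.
Block sizes for λ = -3: [2, 1, 1]

Step 1 — from the characteristic polynomial, algebraic multiplicity of λ = -3 is 4. From dim ker(T − (-3)·I) = 3, there are exactly 3 Jordan blocks for λ = -3.
Step 2 — from the minimal polynomial, the factor (x + 3)^2 tells us the largest block for λ = -3 has size 2.
Step 3 — with total size 4, 3 blocks, and largest block 2, the block sizes (in nonincreasing order) are [2, 1, 1].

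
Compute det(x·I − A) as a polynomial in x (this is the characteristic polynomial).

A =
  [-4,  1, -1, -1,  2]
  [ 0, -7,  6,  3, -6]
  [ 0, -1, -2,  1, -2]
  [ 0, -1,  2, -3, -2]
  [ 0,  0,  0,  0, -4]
x^5 + 20*x^4 + 160*x^3 + 640*x^2 + 1280*x + 1024

Expanding det(x·I − A) (e.g. by cofactor expansion or by noting that A is similar to its Jordan form J, which has the same characteristic polynomial as A) gives
  χ_A(x) = x^5 + 20*x^4 + 160*x^3 + 640*x^2 + 1280*x + 1024
which factors as (x + 4)^5. The eigenvalues (with algebraic multiplicities) are λ = -4 with multiplicity 5.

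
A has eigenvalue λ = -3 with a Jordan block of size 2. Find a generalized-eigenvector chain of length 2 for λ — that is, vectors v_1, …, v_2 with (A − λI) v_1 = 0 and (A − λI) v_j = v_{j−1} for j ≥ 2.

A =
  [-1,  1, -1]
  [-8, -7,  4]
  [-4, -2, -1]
A Jordan chain for λ = -3 of length 2:
v_1 = (2, -8, -4)ᵀ
v_2 = (1, 0, 0)ᵀ

Let N = A − (-3)·I. We want v_2 with N^2 v_2 = 0 but N^1 v_2 ≠ 0; then v_{j-1} := N · v_j for j = 2, …, 2.

Pick v_2 = (1, 0, 0)ᵀ.
Then v_1 = N · v_2 = (2, -8, -4)ᵀ.

Sanity check: (A − (-3)·I) v_1 = (0, 0, 0)ᵀ = 0. ✓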